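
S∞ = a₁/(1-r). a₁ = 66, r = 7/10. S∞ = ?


S∞ = a₁/(1-r) = 66/(1 - 7/10)
= 66/(3/10)
= 220

S∞ = 220


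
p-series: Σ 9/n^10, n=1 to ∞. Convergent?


p-series test: Σ c/n^p converges if p > 1, diverges if p ≤ 1 (constant c > 0 doesn't affect convergence).
p = 10
10 > 1 → CONVERGES

Converges (p = 10 > 1)


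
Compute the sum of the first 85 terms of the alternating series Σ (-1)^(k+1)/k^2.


S = 1 - 1/4 + 1/9 - 1/16 + 1/25 - 1/36 + 1/49 - 1/64 ± ...
= 0.8225
(Full series converges to +π²/12 ≈ +0.8225)

S_85 = 0.8225


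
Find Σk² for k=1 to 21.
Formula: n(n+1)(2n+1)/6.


n = 21
n(n+1)(2n+1)/6 = 21×22×43/6
= 19866/6 = 3311

Σk² = 3311


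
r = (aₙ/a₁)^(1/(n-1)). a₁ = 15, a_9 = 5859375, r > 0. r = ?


r^(n-1) = aₙ/a₁
r^8 = 5859375/15 = 390625
r = 390625^(1/8)
= ±5; taking r > 0 gives r = 5

r = 5


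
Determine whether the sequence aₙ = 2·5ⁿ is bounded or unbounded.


aₙ = 2·5ⁿ → as n→∞, aₙ→∞ (since base 5 > 1)
No finite upper bound exists
The sequence is UNBOUNDED

Unbounded (aₙ → ∞ as n → ∞)


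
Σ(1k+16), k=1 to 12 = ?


Σ(1k+16) = 1·Σk + 16·n
= 1·78 + 16·12
= 78 + 192 = 270

Σ = 270


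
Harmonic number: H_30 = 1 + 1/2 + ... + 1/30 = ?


H_30 = 1/1 + 1/2 + 1/3 + ... + 1/30
= 9304682830147/2329089562800
≈ 3.995

H_30 = 9304682830147/2329089562800 ≈ 3.995


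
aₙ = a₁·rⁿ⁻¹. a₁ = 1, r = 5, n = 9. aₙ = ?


aₙ = a₁·r^(n-1)
= 1×5^8
= 1×390625
= 390625

a_9 = 390625


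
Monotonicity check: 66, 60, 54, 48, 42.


Differences: -6, -6, -6, -6
All differences < 0 → strictly DECREASING

Monotonically decreasing


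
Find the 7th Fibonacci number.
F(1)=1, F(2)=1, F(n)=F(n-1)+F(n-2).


Fibonacci sequence: 1, 1, 2, 3, 5, 8, 13
F(7) = 13

F(7) = 13


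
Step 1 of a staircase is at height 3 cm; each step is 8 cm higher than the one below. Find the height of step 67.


aₙ = a₁ + (n-1)d
= 3 + (67-1)×8
= 3 + 528
= 531

a_67 = 531


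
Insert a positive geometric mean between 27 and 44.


GM = √(27×44) = √1188 = 34.4674

GM = 34.4674


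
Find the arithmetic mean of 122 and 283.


AM = (122 + 283)/2 = 405/2 = 202.5

AM = 202.5


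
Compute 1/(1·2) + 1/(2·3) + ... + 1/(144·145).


1/(k(k+1)) = 1/k - 1/(k+1) (partial fractions)
Telescoping: Σ = 1 - 1/145 = 144/145

Sum = 144/145


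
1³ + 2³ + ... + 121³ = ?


n(n+1)/2 = 121×122/2 = 7381
Σk³ = 7381² = 54479161

Σk³ = 54479161


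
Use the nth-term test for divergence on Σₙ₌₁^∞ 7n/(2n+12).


lim(n→∞) 7n/(2n+12) = 7/2 = 7/2  (divide numerator and denominator by n)
lim aₙ = 7/2 ≠ 0 → series DIVERGES

Diverges (lim aₙ = 7/2 ≠ 0)


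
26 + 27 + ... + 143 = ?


Σₖ₌26^143 k = Σₖ₌₁^143 k − Σₖ₌₁^25 k
= 143·144/2 − 25·26/2
= 10296 − 325 = 9971

Σk = 9971


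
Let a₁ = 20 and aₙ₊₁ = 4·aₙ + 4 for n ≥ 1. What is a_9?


Computing step by step:
a_1 = 20
a_2 = 84
a_3 = 340
a_4 = 1364
a_5 = 5460
a_6 = 21844
a_7 = 87380
a_8 = 349524
a_9 = 1398100


a_9 = 1398100


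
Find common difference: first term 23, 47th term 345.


d = (aₙ - a₁)/(n-1)
= (345 - 23)/(47-1)
= 322/46 = 7

d = 7


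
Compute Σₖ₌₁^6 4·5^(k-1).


Sₙ = 4×(5^6 - 1)/(5 - 1)
= 4×(15625 - 1)/4
= 4×15624/4
= 15624

S_6 = 15624


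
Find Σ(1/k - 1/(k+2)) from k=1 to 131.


Telescoping with gap 2: two head and two tail terms survive.
= (1 + 1/2) - (1/132 + 1/133)
= 3/2 - 1/132 - 1/133 = 26069/17556

Sum = 26069/17556


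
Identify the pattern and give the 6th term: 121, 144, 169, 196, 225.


Pattern: perfect squares: n²
Terms: 121, 144, 169, 196, 225
Next term = 256

Next term = 256


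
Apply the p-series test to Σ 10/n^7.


p-series test: Σ c/n^p converges if p > 1, diverges if p ≤ 1 (constant c > 0 doesn't affect convergence).
p = 7
7 > 1 → CONVERGES

Converges (p = 7 > 1)


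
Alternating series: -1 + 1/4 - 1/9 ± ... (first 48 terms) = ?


S = -1 + 1/4 - 1/9 + 1/16 - 1/25 + 1/36 - 1/49 + 1/64 ± ...
= -0.8223
(Full series converges to -π²/12 ≈ -0.8225)

S_48 = -0.8223


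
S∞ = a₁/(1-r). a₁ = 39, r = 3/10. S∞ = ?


S∞ = a₁/(1-r) = 39/(1 - 3/10)
= 39/(7/10)
= 390/7

S∞ = 390/7


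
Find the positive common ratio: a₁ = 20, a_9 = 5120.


r^(n-1) = aₙ/a₁
r^8 = 5120/20 = 256
r = 256^(1/8)
= ±2; taking r > 0 gives r = 2

r = 2


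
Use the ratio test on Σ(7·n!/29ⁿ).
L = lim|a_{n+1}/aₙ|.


aₙ = 7·n!/29^n
a_{n+1}/aₙ = (n+1)!/29^(n+1) × 29^n/n!  (constant 7 cancels)
= (n+1)/29
L = lim(n→∞) (n+1)/29 = ∞
L > 1 → series DIVERGES

Diverges (ratio test: L = ∞ > 1)


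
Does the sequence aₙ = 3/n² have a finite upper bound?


a₁ = 3, a₂ = 3/4, a₃ = 3/9, ...
0 < aₙ ≤ 3 for all n ≥ 1
The sequence IS bounded

Bounded (0 < aₙ ≤ 3)


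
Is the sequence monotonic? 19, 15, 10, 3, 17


Differences: -4, -5, -7, 14
Difference at position 4 is +14 (> 0) but position 1 is -4 (< 0) — sequence both rises and falls
→ NOT monotonic

Not monotonic


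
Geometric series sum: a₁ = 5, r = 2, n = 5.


Sₙ = 5×(2^5 - 1)/(2 - 1)
= 5×(32 - 1)/1
= 5×31/1
= 155

S_5 = 155


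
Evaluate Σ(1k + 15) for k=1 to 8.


Σ(1k+15) = 1·Σk + 15·n
= 1·36 + 15·8
= 36 + 120 = 156

Σ = 156


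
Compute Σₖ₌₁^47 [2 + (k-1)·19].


aₙ = 2 + (47-1)×19 = 876
Sₙ = n(a₁+aₙ)/2 = 47×(2+876)/2
= 47×878/2 = 20633

S_47 = 20633


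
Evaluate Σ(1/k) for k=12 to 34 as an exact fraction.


Σₖ₌12^34 1/k = 1/12 + 1/13 + 1/14 + ... + 1/34
= 158603136279059/144403552893600
≈ 1.0983

Sum = 158603136279059/144403552893600 ≈ 1.0983


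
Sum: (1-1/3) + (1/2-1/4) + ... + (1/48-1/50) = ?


Telescoping with gap 2: two head and two tail terms survive.
= (1 + 1/2) - (1/49 + 1/50)
= 3/2 - 1/49 - 1/50 = 1788/1225

Sum = 1788/1225


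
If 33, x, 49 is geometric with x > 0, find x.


GM = √(33×49) = √1617 = 40.2119

GM = 40.2119


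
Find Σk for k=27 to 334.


Σₖ₌27^334 k = Σₖ₌₁^334 k − Σₖ₌₁^26 k
= 334·335/2 − 26·27/2
= 55945 − 351 = 55594

Σk = 55594


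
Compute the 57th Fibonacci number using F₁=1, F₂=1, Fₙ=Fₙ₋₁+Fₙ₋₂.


Fibonacci sequence: 1, 1, 2, 3, 5, 8, 13, 21, 34, 55, 89, ...
F(57) = 365435296162

F(57) = 365435296162


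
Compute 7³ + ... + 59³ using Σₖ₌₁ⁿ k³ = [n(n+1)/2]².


Σₖ₌7^59 k³ = [59·60/2]² − [6·7/2]²
= 3132900 − 441 = 3132459

Σk³ = 3132459


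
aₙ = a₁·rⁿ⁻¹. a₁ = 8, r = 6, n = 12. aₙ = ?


aₙ = a₁·r^(n-1)
= 8×6^11
= 8×362797056
= 2902376448

a_12 = 2902376448


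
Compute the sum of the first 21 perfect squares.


n = 21
n(n+1)(2n+1)/6 = 21×22×43/6
= 19866/6 = 3311

Σk² = 3311


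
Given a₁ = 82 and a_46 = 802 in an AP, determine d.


d = (aₙ - a₁)/(n-1)
= (802 - 82)/(46-1)
= 720/45 = 16

d = 16


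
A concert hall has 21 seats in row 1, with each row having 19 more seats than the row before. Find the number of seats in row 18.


aₙ = a₁ + (n-1)d
= 21 + (18-1)×19
= 21 + 323
= 344

a_18 = 344


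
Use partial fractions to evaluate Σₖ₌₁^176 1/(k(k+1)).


1/(k(k+1)) = 1/k - 1/(k+1) (partial fractions)
Telescoping: Σ = 1 - 1/177 = 176/177

Sum = 176/177


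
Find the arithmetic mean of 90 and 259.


AM = (90 + 259)/2 = 349/2 = 174.5

AM = 174.5


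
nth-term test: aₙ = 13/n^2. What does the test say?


lim(n→∞) 13/n^2 = 0
lim aₙ = 0 → nth-term test is INCONCLUSIVE
(Need other tests; this is actually a convergent p-series with p=2 > 1)

Inconclusive (lim aₙ = 0; need another test)


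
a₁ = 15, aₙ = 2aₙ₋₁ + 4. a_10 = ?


Computing step by step:
a_1 = 15
a_2 = 34
a_3 = 72
a_4 = 148
a_5 = 300
a_6 = 604
a_7 = 1212
a_8 = 2428
a_9 = 4860
a_10 = 9724


a_10 = 9724


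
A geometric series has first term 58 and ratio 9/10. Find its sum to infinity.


S∞ = a₁/(1-r) = 58/(1 - 9/10)
= 58/(1/10)
= 580

S∞ = 580


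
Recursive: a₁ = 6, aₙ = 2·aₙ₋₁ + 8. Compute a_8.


Computing step by step:
a_1 = 6
a_2 = 20
a_3 = 48
a_4 = 104
a_5 = 216
a_6 = 440
a_7 = 888
a_8 = 1784


a_8 = 1784


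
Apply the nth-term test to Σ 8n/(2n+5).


lim(n→∞) 8n/(2n+5) = 8/2 = 4  (divide numerator and denominator by n)
lim aₙ = 4 ≠ 0 → series DIVERGES

Diverges (lim aₙ = 4 ≠ 0)


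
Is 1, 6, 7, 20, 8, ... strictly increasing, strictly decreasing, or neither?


Differences: 5, 1, 13, -12
Difference at position 1 is +5 (> 0) but position 4 is -12 (< 0) — sequence both rises and falls
→ NOT monotonic

Not monotonic


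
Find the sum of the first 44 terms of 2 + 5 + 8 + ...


aₙ = 2 + (44-1)×3 = 131
Sₙ = n(a₁+aₙ)/2 = 44×(2+131)/2
= 44×133/2 = 2926

S_44 = 2926


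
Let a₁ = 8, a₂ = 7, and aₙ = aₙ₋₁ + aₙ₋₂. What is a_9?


Computing iteratively: 8, 7, 15, 22, 37, 59, 96, 155, 251
a_9 = 251

a_9 = 251


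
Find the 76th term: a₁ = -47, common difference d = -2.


aₙ = a₁ + (n-1)d
= -47 + (76-1)×-2
= -47 - 150
= -197

a_76 = -197


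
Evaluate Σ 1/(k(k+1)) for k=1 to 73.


1/(k(k+1)) = 1/k - 1/(k+1) (partial fractions)
Telescoping: Σ = 1 - 1/74 = 73/74

Sum = 73/74


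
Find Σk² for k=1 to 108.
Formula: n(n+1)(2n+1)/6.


n = 108
n(n+1)(2n+1)/6 = 108×109×217/6
= 2554524/6 = 425754

Σk² = 425754


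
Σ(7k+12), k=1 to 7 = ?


Σ(7k+12) = 7·Σk + 12·n
= 7·28 + 12·7
= 196 + 84 = 280

Σ = 280


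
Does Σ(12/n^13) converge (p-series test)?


p-series test: Σ c/n^p converges if p > 1, diverges if p ≤ 1 (constant c > 0 doesn't affect convergence).
p = 13
13 > 1 → CONVERGES

Converges (p = 13 > 1)


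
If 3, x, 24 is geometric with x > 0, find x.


GM = √(3×24) = √72 = 8.4853

GM = 8.4853


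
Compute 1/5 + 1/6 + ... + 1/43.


Σₖ₌5^43 1/k = 1/5 + 1/6 + 1/7 + ... + 1/43
= 277286409089906417/122332313750680800
≈ 2.2667

Sum = 277286409089906417/122332313750680800 ≈ 2.2667


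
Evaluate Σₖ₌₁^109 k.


n(n+1)/2 = 109×110/2 = 11990/2 = 5995

Σk = 5995


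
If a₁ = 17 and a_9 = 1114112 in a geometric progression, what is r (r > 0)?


r^(n-1) = aₙ/a₁
r^8 = 1114112/17 = 65536
r = 65536^(1/8)
= ±4; taking r > 0 gives r = 4

r = 4


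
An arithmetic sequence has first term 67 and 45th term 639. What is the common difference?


d = (aₙ - a₁)/(n-1)
= (639 - 67)/(45-1)
= 572/44 = 13

d = 13


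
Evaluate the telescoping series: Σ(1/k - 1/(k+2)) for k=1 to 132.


Telescoping with gap 2: two head and two tail terms survive.
= (1 + 1/2) - (1/133 + 1/134)
= 3/2 - 1/133 - 1/134 = 13233/8911

Sum = 13233/8911


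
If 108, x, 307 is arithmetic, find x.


AM = (108 + 307)/2 = 415/2 = 207.5

AM = 207.5


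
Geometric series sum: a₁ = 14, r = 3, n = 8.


Sₙ = 14×(3^8 - 1)/(3 - 1)
= 14×(6561 - 1)/2
= 14×6560/2
= 45920

S_8 = 45920


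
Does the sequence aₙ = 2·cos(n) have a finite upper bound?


For all n, -1 ≤ cos(n) ≤ 1, so -2 ≤ 2·cos(n) ≤ 2
Lower bound: -2, Upper bound: 2
The sequence IS bounded

Bounded (-2 ≤ aₙ ≤ 2)


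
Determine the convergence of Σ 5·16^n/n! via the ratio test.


aₙ = 5·16^n/n!
a_{n+1}/aₙ = 16^(n+1)/(n+1)! × n!/16^n  (constant 5 cancels)
= 16/(n+1)
L = lim(n→∞) 16/(n+1) = 0
L < 1 → series CONVERGES

Converges (ratio test: L = 0 < 1)


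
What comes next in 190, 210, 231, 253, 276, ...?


Pattern: triangular numbers: n(n+1)/2
Terms: 190, 210, 231, 253, 276
Next term = 300

Next term = 300


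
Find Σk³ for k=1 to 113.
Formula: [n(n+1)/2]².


n(n+1)/2 = 113×114/2 = 6441
Σk³ = 6441² = 41486481

Σk³ = 41486481


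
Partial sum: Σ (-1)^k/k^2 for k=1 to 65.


S = -1 + 1/4 - 1/9 + 1/16 - 1/25 + 1/36 - 1/49 + 1/64 ± ...
= -0.8226
(Full series converges to -π²/12 ≈ -0.8225)

S_65 = -0.8226


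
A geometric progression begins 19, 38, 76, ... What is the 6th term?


aₙ = a₁·r^(n-1)
= 19×2^5
= 19×32
= 608

a_6 = 608


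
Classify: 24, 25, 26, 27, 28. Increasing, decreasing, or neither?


Differences: 1, 1, 1, 1
All differences > 0 → strictly INCREASING

Monotonically increasing


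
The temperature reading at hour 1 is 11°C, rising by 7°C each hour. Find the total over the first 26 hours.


aₙ = 11 + (26-1)×7 = 186
Sₙ = n(a₁+aₙ)/2 = 26×(11+186)/2
= 26×197/2 = 2561

S_26 = 2561


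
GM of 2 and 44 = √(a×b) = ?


GM = √(2×44) = √88 = 9.3808

GM = 9.3808


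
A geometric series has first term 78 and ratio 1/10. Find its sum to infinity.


S∞ = a₁/(1-r) = 78/(1 - 1/10)
= 78/(9/10)
= 260/3

S∞ = 260/3


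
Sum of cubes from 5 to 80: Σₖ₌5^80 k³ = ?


Σₖ₌5^80 k³ = [80·81/2]² − [4·5/2]²
= 10497600 − 100 = 10497500

Σk³ = 10497500


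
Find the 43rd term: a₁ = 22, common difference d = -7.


aₙ = a₁ + (n-1)d
= 22 + (43-1)×-7
= 22 - 294
= -272

a_43 = -272


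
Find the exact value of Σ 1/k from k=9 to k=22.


Σₖ₌9^22 1/k = 1/9 + 1/10 + 1/11 + ... + 1/22
= 25166327/25865840
≈ 0.973

Sum = 25166327/25865840 ≈ 0.973


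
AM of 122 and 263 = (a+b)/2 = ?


AM = (122 + 263)/2 = 385/2 = 192.5

AM = 192.5


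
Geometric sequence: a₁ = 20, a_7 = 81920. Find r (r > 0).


r^(n-1) = aₙ/a₁
r^6 = 81920/20 = 4096
r = 4096^(1/6)
= ±4; taking r > 0 gives r = 4

r = 4


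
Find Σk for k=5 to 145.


Σₖ₌5^145 k = Σₖ₌₁^145 k − Σₖ₌₁^4 k
= 145·146/2 − 4·5/2
= 10585 − 10 = 10575

Σk = 10575


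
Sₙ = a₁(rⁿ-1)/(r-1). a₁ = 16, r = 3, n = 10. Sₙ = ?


Sₙ = 16×(3^10 - 1)/(3 - 1)
= 16×(59049 - 1)/2
= 16×59048/2
= 472384

S_10 = 472384


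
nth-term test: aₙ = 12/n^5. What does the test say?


lim(n→∞) 12/n^5 = 0
lim aₙ = 0 → nth-term test is INCONCLUSIVE
(Need other tests; this is actually a convergent p-series with p=5 > 1)

Inconclusive (lim aₙ = 0; need another test)


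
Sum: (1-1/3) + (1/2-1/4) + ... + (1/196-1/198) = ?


Telescoping with gap 2: two head and two tail terms survive.
= (1 + 1/2) - (1/197 + 1/198)
= 3/2 - 1/197 - 1/198 = 29057/19503

Sum = 29057/19503


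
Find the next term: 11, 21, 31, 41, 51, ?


Pattern: arithmetic (d=10)
Terms: 11, 21, 31, 41, 51
Next term = 61

Next term = 61


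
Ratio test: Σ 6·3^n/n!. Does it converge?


aₙ = 6·3^n/n!
a_{n+1}/aₙ = 3^(n+1)/(n+1)! × n!/3^n  (constant 6 cancels)
= 3/(n+1)
L = lim(n→∞) 3/(n+1) = 0
L < 1 → series CONVERGES

Converges (ratio test: L = 0 < 1)


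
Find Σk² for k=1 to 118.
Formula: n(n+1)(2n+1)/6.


n = 118
n(n+1)(2n+1)/6 = 118×119×237/6
= 3327954/6 = 554659

Σk² = 554659


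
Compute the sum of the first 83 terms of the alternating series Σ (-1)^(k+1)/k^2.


S = 1 - 1/4 + 1/9 - 1/16 + 1/25 - 1/36 + 1/49 - 1/64 ± ...
= 0.8225
(Full series converges to +π²/12 ≈ +0.8225)

S_83 = 0.8225


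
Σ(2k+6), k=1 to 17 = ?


Σ(2k+6) = 2·Σk + 6·n
= 2·153 + 6·17
= 306 + 102 = 408

Σ = 408


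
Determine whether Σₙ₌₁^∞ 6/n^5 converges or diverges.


p-series test: Σ c/n^p converges if p > 1, diverges if p ≤ 1 (constant c > 0 doesn't affect convergence).
p = 5
5 > 1 → CONVERGES

Converges (p = 5 > 1)


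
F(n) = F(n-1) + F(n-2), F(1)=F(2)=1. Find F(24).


Fibonacci sequence: 1, 1, 2, 3, 5, 8, 13, 21, 34, 55, 89, ...
F(24) = 46368

F(24) = 46368


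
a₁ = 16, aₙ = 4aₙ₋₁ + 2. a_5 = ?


Computing step by step:
a_1 = 16
a_2 = 66
a_3 = 266
a_4 = 1066
a_5 = 4266


a_5 = 4266


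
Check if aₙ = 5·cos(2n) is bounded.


For all n, -1 ≤ cos(2n) ≤ 1, so -5 ≤ 5·cos(2n) ≤ 5
Lower bound: -5, Upper bound: 5
The sequence IS bounded

Bounded (-5 ≤ aₙ ≤ 5)


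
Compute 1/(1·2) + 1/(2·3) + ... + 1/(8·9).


1/(k(k+1)) = 1/k - 1/(k+1) (partial fractions)
Telescoping: Σ = 1 - 1/9 = 8/9

Sum = 8/9


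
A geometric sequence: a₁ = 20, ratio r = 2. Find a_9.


aₙ = a₁·r^(n-1)
= 20×2^8
= 20×256
= 5120

a_9 = 5120


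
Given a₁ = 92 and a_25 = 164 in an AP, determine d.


d = (aₙ - a₁)/(n-1)
= (164 - 92)/(25-1)
= 72/24 = 3

d = 3


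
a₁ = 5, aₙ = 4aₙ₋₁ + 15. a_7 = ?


Computing step by step:
a_1 = 5
a_2 = 35
a_3 = 155
a_4 = 635
a_5 = 2555
a_6 = 10235
a_7 = 40955


a_7 = 40955


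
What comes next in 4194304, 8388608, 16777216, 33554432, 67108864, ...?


Pattern: powers of 2: 2ⁿ
Terms: 4194304, 8388608, 16777216, 33554432, 67108864
Next term = 134217728

Next term = 134217728


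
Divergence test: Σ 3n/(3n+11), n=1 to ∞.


lim(n→∞) 3n/(3n+11) = 3/3 = 1  (divide numerator and denominator by n)
lim aₙ = 1 ≠ 0 → series DIVERGES

Diverges (lim aₙ = 1 ≠ 0)


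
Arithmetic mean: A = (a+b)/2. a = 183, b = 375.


AM = (183 + 375)/2 = 558/2 = 279

AM = 279


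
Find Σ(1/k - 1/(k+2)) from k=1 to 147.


Telescoping with gap 2: two head and two tail terms survive.
= (1 + 1/2) - (1/148 + 1/149)
= 3/2 - 1/148 - 1/149 = 32781/22052

Sum = 32781/22052


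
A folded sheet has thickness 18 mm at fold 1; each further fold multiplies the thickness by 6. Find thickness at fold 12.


aₙ = a₁·r^(n-1)
= 18×6^11
= 18×362797056
= 6530347008

a_12 = 6530347008


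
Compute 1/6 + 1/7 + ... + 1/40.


Σₖ₌6^40 1/k = 1/6 + 1/7 + 1/8 + ... + 1/40
= 969115336318573/485721041551200
≈ 1.9952

Sum = 969115336318573/485721041551200 ≈ 1.9952


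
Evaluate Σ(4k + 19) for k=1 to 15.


Σ(4k+19) = 4·Σk + 19·n
= 4·120 + 19·15
= 480 + 285 = 765

Σ = 765


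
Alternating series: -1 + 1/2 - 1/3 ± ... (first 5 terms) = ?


S = -1 + 1/2 - 1/3 + 1/4 - 1/5
= -0.7833
(Full series converges to -ln(2) ≈ -0.6931)

S_5 = -0.7833


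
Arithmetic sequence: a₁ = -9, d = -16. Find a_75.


aₙ = a₁ + (n-1)d
= -9 + (75-1)×-16
= -9 - 1184
= -1193

a_75 = -1193


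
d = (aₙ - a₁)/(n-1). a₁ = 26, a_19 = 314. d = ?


d = (aₙ - a₁)/(n-1)
= (314 - 26)/(19-1)
= 288/18 = 16

d = 16


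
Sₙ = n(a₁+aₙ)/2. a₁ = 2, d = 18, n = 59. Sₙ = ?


aₙ = 2 + (59-1)×18 = 1046
Sₙ = n(a₁+aₙ)/2 = 59×(2+1046)/2
= 59×1048/2 = 30916

S_59 = 30916


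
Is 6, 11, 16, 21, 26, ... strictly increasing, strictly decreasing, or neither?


Differences: 5, 5, 5, 5
All differences > 0 → strictly INCREASING

Monotonically increasing


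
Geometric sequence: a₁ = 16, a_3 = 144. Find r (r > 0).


r^(n-1) = aₙ/a₁
r^2 = 144/16 = 9
r = 9^(1/2)
= ±3; taking r > 0 gives r = 3

r = 3


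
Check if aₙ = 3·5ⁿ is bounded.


aₙ = 3·5ⁿ → as n→∞, aₙ→∞ (since base 5 > 1)
No finite upper bound exists
The sequence is UNBOUNDED

Unbounded (aₙ → ∞ as n → ∞)


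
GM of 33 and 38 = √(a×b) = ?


GM = √(33×38) = √1254 = 35.4119

GM = 35.4119


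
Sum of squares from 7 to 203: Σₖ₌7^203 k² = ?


Σₖ₌7^203 k² = Σₖ₌₁^203 k² − Σₖ₌₁^6 k²
= 203·204·407/6 − 6·7·13/6
= 2809114 − 91 = 2809023

Σk² = 2809023


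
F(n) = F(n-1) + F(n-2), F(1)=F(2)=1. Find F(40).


Fibonacci sequence: 1, 1, 2, 3, 5, 8, 13, 21, 34, 55, 89, ...
F(40) = 102334155

F(40) = 102334155


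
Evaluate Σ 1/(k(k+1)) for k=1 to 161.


1/(k(k+1)) = 1/k - 1/(k+1) (partial fractions)
Telescoping: Σ = 1 - 1/162 = 161/162

Sum = 161/162


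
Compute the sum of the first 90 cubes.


n(n+1)/2 = 90×91/2 = 4095
Σk³ = 4095² = 16769025

Σk³ = 16769025


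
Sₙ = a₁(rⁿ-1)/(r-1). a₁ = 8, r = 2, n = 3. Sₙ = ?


Sₙ = 8×(2^3 - 1)/(2 - 1)
= 8×(8 - 1)/1
= 8×7/1
= 56

S_3 = 56


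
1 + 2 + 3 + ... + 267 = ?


n(n+1)/2 = 267×268/2 = 71556/2 = 35778

Σk = 35778


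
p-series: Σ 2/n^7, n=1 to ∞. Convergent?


p-series test: Σ c/n^p converges if p > 1, diverges if p ≤ 1 (constant c > 0 doesn't affect convergence).
p = 7
7 > 1 → CONVERGES

Converges (p = 7 > 1)


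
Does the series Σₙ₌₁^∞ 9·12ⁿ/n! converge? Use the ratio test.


aₙ = 9·12^n/n!
a_{n+1}/aₙ = 12^(n+1)/(n+1)! × n!/12^n  (constant 9 cancels)
= 12/(n+1)
L = lim(n→∞) 12/(n+1) = 0
L < 1 → series CONVERGES

Converges (ratio test: L = 0 < 1)


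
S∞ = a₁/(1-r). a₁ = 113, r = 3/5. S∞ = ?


S∞ = a₁/(1-r) = 113/(1 - 3/5)
= 113/(2/5)
= 565/2

S∞ = 565/2


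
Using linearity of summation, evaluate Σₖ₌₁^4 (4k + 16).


Σ(4k+16) = 4·Σk + 16·n
= 4·10 + 16·4
= 40 + 64 = 104

Σ = 104


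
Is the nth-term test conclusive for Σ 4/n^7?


lim(n→∞) 4/n^7 = 0
lim aₙ = 0 → nth-term test is INCONCLUSIVE
(Need other tests; this is actually a convergent p-series with p=7 > 1)

Inconclusive (lim aₙ = 0; need another test)


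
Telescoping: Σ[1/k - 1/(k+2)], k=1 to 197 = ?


Telescoping with gap 2: two head and two tail terms survive.
= (1 + 1/2) - (1/198 + 1/199)
= 3/2 - 1/198 - 1/199 = 29353/19701

Sum = 29353/19701


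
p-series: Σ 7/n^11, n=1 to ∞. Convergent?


p-series test: Σ c/n^p converges if p > 1, diverges if p ≤ 1 (constant c > 0 doesn't affect convergence).
p = 11
11 > 1 → CONVERGES

Converges (p = 11 > 1)


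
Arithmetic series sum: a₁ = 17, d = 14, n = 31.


aₙ = 17 + (31-1)×14 = 437
Sₙ = n(a₁+aₙ)/2 = 31×(17+437)/2
= 31×454/2 = 7037

S_31 = 7037


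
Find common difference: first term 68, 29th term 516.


d = (aₙ - a₁)/(n-1)
= (516 - 68)/(29-1)
= 448/28 = 16

d = 16


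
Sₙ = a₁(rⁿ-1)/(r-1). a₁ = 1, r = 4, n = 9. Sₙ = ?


Sₙ = 1×(4^9 - 1)/(4 - 1)
= 1×(262144 - 1)/3
= 1×262143/3
= 87381

S_9 = 87381


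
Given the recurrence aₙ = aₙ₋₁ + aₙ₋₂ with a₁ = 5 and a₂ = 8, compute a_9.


Computing iteratively: 5, 8, 13, 21, 34, 55, 89, 144, 233
a_9 = 233

a_9 = 233


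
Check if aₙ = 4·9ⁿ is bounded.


aₙ = 4·9ⁿ → as n→∞, aₙ→∞ (since base 9 > 1)
No finite upper bound exists
The sequence is UNBOUNDED

Unbounded (aₙ → ∞ as n → ∞)


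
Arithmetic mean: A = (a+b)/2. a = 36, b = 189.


AM = (36 + 189)/2 = 225/2 = 112.5

AM = 112.5


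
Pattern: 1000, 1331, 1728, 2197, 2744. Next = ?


Pattern: perfect cubes: n³
Terms: 1000, 1331, 1728, 2197, 2744
Next term = 3375

Next term = 3375


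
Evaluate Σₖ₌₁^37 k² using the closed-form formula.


n = 37
n(n+1)(2n+1)/6 = 37×38×75/6
= 105450/6 = 17575

Σk² = 17575


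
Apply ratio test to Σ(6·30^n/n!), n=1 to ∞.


aₙ = 6·30^n/n!
a_{n+1}/aₙ = 30^(n+1)/(n+1)! × n!/30^n  (constant 6 cancels)
= 30/(n+1)
L = lim(n→∞) 30/(n+1) = 0
L < 1 → series CONVERGES

Converges (ratio test: L = 0 < 1)


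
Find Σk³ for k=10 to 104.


Σₖ₌10^104 k³ = [104·105/2]² − [9·10/2]²
= 29811600 − 2025 = 29809575

Σk³ = 29809575


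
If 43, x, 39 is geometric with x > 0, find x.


GM = √(43×39) = √1677 = 40.9512

GM = 40.9512


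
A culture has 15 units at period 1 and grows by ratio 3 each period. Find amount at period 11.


aₙ = a₁·r^(n-1)
= 15×3^10
= 15×59049
= 885735

a_11 = 885735


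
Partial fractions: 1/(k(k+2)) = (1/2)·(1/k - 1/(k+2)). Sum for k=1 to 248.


1/(k(k+2)) = (1/2)·(1/k - 1/(k+2)) (partial fractions)
Telescoping: Σ = (1/2)·(1 + 1/2 - 1/249 - 1/250) = 23219/31125

Sum = 23219/31125


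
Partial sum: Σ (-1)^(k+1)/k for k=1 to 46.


S = 1 - 1/2 + 1/3 - 1/4 + 1/5 - 1/6 + 1/7 - 1/8 ± ...
= 0.6824
(Full series converges to +ln(2) ≈ +0.6931)

S_46 = 0.6824


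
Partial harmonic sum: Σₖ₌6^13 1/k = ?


Σₖ₌6^13 1/k = 1/6 + 1/7 + 1/8 + 1/9 + 1/10 + 1/11 + 1/12 + 1/13
= 323171/360360
≈ 0.8968

Sum = 323171/360360 ≈ 0.8968


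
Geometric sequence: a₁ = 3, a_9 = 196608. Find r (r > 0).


r^(n-1) = aₙ/a₁
r^8 = 196608/3 = 65536
r = 65536^(1/8)
= ±4; taking r > 0 gives r = 4

r = 4


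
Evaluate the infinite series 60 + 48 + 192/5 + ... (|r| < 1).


S∞ = a₁/(1-r) = 60/(1 - 4/5)
= 60/(1/5)
= 300

S∞ = 300


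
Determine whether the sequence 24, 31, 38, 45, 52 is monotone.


Differences: 7, 7, 7, 7
All differences > 0 → strictly INCREASING

Monotonically increasing


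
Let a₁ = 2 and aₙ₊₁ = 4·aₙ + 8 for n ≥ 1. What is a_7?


Computing step by step:
a_1 = 2
a_2 = 16
a_3 = 72
a_4 = 296
a_5 = 1192
a_6 = 4776
a_7 = 19112


a_7 = 19112


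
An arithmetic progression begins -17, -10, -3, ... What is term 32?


aₙ = a₁ + (n-1)d
= -17 + (32-1)×7
= -17 + 217
= 200

a_32 = 200


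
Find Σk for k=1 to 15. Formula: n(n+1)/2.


n(n+1)/2 = 15×16/2 = 240/2 = 120

Σk = 120


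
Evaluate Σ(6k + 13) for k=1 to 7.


Σ(6k+13) = 6·Σk + 13·n
= 6·28 + 13·7
= 168 + 91 = 259

Σ = 259


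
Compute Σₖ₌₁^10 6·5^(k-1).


Sₙ = 6×(5^10 - 1)/(5 - 1)
= 6×(9765625 - 1)/4
= 6×9765624/4
= 14648436

S_10 = 14648436


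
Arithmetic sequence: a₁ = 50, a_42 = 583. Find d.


d = (aₙ - a₁)/(n-1)
= (583 - 50)/(42-1)
= 533/41 = 13

d = 13


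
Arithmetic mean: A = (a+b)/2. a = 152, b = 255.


AM = (152 + 255)/2 = 407/2 = 203.5

AM = 203.5


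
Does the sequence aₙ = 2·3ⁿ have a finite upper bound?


aₙ = 2·3ⁿ → as n→∞, aₙ→∞ (since base 3 > 1)
No finite upper bound exists
The sequence is UNBOUNDED

Unbounded (aₙ → ∞ as n → ∞)


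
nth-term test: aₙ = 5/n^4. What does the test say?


lim(n→∞) 5/n^4 = 0
lim aₙ = 0 → nth-term test is INCONCLUSIVE
(Need other tests; this is actually a convergent p-series with p=4 > 1)

Inconclusive (lim aₙ = 0; need another test)


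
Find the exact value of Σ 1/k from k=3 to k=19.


Σₖ₌3^19 1/k = 1/3 + 1/4 + 1/5 + ... + 1/19
= 158899519/77597520
≈ 2.0477

Sum = 158899519/77597520 ≈ 2.0477


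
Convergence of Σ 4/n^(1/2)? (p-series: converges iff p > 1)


p-series test: Σ c/n^p converges if p > 1, diverges if p ≤ 1 (constant c > 0 doesn't affect convergence).
p = 1/2
1/2 ≤ 1 → DIVERGES

Diverges (p = 1/2 ≤ 1)


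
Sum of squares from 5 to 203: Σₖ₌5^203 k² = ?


Σₖ₌5^203 k² = Σₖ₌₁^203 k² − Σₖ₌₁^4 k²
= 203·204·407/6 − 4·5·9/6
= 2809114 − 30 = 2809084

Σk² = 2809084


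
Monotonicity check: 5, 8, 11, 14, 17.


Differences: 3, 3, 3, 3
All differences > 0 → strictly INCREASING

Monotonically increasing


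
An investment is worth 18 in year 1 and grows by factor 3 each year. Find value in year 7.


aₙ = a₁·r^(n-1)
= 18×3^6
= 18×729
= 13122

a_7 = 13122


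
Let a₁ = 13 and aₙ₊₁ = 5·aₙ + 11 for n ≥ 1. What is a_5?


Computing step by step:
a_1 = 13
a_2 = 76
a_3 = 391
a_4 = 1966
a_5 = 9841


a_5 = 9841


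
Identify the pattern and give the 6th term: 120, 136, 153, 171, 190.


Pattern: triangular numbers: n(n+1)/2
Terms: 120, 136, 153, 171, 190
Next term = 210

Next term = 210


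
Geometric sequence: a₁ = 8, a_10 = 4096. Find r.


r^(n-1) = aₙ/a₁
r^9 = 4096/8 = 512
r = 512^(1/9)
= 2

r = 2


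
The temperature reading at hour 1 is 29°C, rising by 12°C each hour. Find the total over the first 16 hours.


aₙ = 29 + (16-1)×12 = 209
Sₙ = n(a₁+aₙ)/2 = 16×(29+209)/2
= 16×238/2 = 1904

S_16 = 1904


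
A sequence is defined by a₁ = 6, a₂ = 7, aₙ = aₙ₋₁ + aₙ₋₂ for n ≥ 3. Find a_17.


Computing iteratively: 6, 7, 13, 20, 33, 53, 86, 139, 225, 364, 589, 953, ...
a_17 = 10569

a_17 = 10569


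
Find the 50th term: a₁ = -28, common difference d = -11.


aₙ = a₁ + (n-1)d
= -28 + (50-1)×-11
= -28 - 539
= -567

a_50 = -567


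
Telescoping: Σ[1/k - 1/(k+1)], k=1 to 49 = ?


Telescoping: adjacent terms cancel.
= 1/1 - 1/50
= 1 - 1/50 = 49/50

Sum = 49/50


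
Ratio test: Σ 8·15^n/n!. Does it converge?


aₙ = 8·15^n/n!
a_{n+1}/aₙ = 15^(n+1)/(n+1)! × n!/15^n  (constant 8 cancels)
= 15/(n+1)
L = lim(n→∞) 15/(n+1) = 0
L < 1 → series CONVERGES

Converges (ratio test: L = 0 < 1)


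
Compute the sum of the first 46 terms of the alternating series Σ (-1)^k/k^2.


S = -1 + 1/4 - 1/9 + 1/16 - 1/25 + 1/36 - 1/49 + 1/64 ± ...
= -0.8222
(Full series converges to -π²/12 ≈ -0.8225)

S_46 = -0.8222


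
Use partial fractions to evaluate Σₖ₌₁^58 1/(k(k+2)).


1/(k(k+2)) = (1/2)·(1/k - 1/(k+2)) (partial fractions)
Telescoping: Σ = (1/2)·(1 + 1/2 - 1/59 - 1/60) = 5191/7080

Sum = 5191/7080


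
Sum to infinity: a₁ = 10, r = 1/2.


S∞ = a₁/(1-r) = 10/(1 - 1/2)
= 10/(1/2)
= 20

S∞ = 20


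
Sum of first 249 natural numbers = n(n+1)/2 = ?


n(n+1)/2 = 249×250/2 = 62250/2 = 31125

Σk = 31125


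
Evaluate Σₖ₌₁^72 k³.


n(n+1)/2 = 72×73/2 = 2628
Σk³ = 2628² = 6906384

Σk³ = 6906384


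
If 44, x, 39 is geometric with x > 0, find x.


GM = √(44×39) = √1716 = 41.4246

GM = 41.4246


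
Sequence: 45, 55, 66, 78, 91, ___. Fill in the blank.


Pattern: triangular numbers: n(n+1)/2
Terms: 45, 55, 66, 78, 91
Next term = 105

Next term = 105


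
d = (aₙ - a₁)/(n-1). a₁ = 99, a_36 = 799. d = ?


d = (aₙ - a₁)/(n-1)
= (799 - 99)/(36-1)
= 700/35 = 20

d = 20


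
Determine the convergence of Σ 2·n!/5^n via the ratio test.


aₙ = 2·n!/5^n
a_{n+1}/aₙ = (n+1)!/5^(n+1) × 5^n/n!  (constant 2 cancels)
= (n+1)/5
L = lim(n→∞) (n+1)/5 = ∞
L > 1 → series DIVERGES

Diverges (ratio test: L = ∞ > 1)


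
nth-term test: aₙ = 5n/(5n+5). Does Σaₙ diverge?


lim(n→∞) 5n/(5n+5) = 5/5 = 1  (divide numerator and denominator by n)
lim aₙ = 1 ≠ 0 → series DIVERGES

Diverges (lim aₙ = 1 ≠ 0)


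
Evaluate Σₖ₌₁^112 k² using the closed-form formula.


n = 112
n(n+1)(2n+1)/6 = 112×113×225/6
= 2847600/6 = 474600

Σk² = 474600


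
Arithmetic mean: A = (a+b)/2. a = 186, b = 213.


AM = (186 + 213)/2 = 399/2 = 199.5

AM = 199.5


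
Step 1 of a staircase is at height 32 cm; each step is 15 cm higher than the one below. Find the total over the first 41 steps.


aₙ = 32 + (41-1)×15 = 632
Sₙ = n(a₁+aₙ)/2 = 41×(32+632)/2
= 41×664/2 = 13612

S_41 = 13612


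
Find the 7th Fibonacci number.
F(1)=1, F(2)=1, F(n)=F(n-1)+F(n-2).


Fibonacci sequence: 1, 1, 2, 3, 5, 8, 13
F(7) = 13

F(7) = 13


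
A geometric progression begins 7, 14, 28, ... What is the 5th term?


aₙ = a₁·r^(n-1)
= 7×2^4
= 7×16
= 112

a_5 = 112


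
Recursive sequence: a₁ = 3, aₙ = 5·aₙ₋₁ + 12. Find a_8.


Computing step by step:
a_1 = 3
a_2 = 27
a_3 = 147
a_4 = 747
a_5 = 3747
a_6 = 18747
a_7 = 93747
a_8 = 468747


a_8 = 468747


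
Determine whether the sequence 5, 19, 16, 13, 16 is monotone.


Differences: 14, -3, -3, 3
Difference at position 1 is +14 (> 0) but position 2 is -3 (< 0) — sequence both rises and falls
→ NOT monotonic

Not monotonic


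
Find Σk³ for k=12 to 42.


Σₖ₌12^42 k³ = [42·43/2]² − [11·12/2]²
= 815409 − 4356 = 811053

Σk³ = 811053


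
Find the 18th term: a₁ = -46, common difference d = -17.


aₙ = a₁ + (n-1)d
= -46 + (18-1)×-17
= -46 - 289
= -335

a_18 = -335


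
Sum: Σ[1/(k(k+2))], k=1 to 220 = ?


1/(k(k+2)) = (1/2)·(1/k - 1/(k+2)) (partial fractions)
Telescoping: Σ = (1/2)·(1 + 1/2 - 1/221 - 1/222) = 36575/49062

Sum = 36575/49062


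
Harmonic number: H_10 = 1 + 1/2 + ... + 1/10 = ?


H_10 = 1/1 + 1/2 + 1/3 + 1/4 + 1/5 + 1/6 + 1/7 + 1/8 + 1/9 + 1/10
= 7381/2520
≈ 2.929

H_10 = 7381/2520 ≈ 2.929


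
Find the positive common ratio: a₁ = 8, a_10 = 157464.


r^(n-1) = aₙ/a₁
r^9 = 157464/8 = 19683
r = 19683^(1/9)
= 3

r = 3


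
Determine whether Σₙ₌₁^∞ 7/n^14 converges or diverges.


p-series test: Σ c/n^p converges if p > 1, diverges if p ≤ 1 (constant c > 0 doesn't affect convergence).
p = 14
14 > 1 → CONVERGES

Converges (p = 14 > 1)


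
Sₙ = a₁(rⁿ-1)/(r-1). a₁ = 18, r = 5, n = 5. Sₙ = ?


Sₙ = 18×(5^5 - 1)/(5 - 1)
= 18×(3125 - 1)/4
= 18×3124/4
= 14058

S_5 = 14058


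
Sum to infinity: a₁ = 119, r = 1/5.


S∞ = a₁/(1-r) = 119/(1 - 1/5)
= 119/(4/5)
= 595/4

S∞ = 595/4


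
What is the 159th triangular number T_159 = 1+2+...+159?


n(n+1)/2 = 159×160/2 = 25440/2 = 12720

Σk = 12720


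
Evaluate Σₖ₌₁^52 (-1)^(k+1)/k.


S = 1 - 1/2 + 1/3 - 1/4 + 1/5 - 1/6 + 1/7 - 1/8 ± ...
= 0.6836
(Full series converges to +ln(2) ≈ +0.6931)

S_52 = 0.6836


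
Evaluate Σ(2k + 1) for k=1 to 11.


Σ(2k+1) = 2·Σk + 1·n
= 2·66 + 1·11
= 132 + 11 = 143

Σ = 143


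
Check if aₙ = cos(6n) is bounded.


For all n, -1 ≤ cos(6n) ≤ 1, so -1 ≤ cos(6n) ≤ 1
Lower bound: -1, Upper bound: 1
The sequence IS bounded

Bounded (-1 ≤ aₙ ≤ 1)


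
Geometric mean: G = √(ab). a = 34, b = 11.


GM = √(34×11) = √374 = 19.3391

GM = 19.3391


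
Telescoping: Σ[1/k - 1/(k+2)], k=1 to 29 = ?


Telescoping with gap 2: two head and two tail terms survive.
= (1 + 1/2) - (1/30 + 1/31)
= 3/2 - 1/30 - 1/31 = 667/465

Sum = 667/465


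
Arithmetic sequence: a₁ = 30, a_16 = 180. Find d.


d = (aₙ - a₁)/(n-1)
= (180 - 30)/(16-1)
= 150/15 = 10

d = 10


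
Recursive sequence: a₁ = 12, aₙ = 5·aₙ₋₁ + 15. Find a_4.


Computing step by step:
a_1 = 12
a_2 = 75
a_3 = 390
a_4 = 1965


a_4 = 1965


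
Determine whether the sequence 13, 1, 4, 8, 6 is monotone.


Differences: -12, 3, 4, -2
Difference at position 2 is +3 (> 0) but position 1 is -12 (< 0) — sequence both rises and falls
→ NOT monotonic

Not monotonic


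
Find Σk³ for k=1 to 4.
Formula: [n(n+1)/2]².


n(n+1)/2 = 4×5/2 = 10
Σk³ = 10² = 100

Σk³ = 100


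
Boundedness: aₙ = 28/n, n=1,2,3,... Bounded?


a₁ = 28, a₂ = 28/2, a₃ = 28/3, ...
0 < aₙ ≤ 28 for all n ≥ 1
Lower bound: 0, Upper bound: 28
The sequence IS bounded

Bounded (0 < aₙ ≤ 28)


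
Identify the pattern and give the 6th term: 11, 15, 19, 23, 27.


Pattern: arithmetic (d=4)
Terms: 11, 15, 19, 23, 27
Next term = 31

Next term = 31


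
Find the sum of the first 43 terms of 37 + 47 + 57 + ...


aₙ = 37 + (43-1)×10 = 457
Sₙ = n(a₁+aₙ)/2 = 43×(37+457)/2
= 43×494/2 = 10621

S_43 = 10621


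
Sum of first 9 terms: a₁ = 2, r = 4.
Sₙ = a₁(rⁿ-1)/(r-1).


Sₙ = 2×(4^9 - 1)/(4 - 1)
= 2×(262144 - 1)/3
= 2×262143/3
= 174762

S_9 = 174762


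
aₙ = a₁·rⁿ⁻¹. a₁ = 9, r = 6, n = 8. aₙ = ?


aₙ = a₁·r^(n-1)
= 9×6^7
= 9×279936
= 2519424

a_8 = 2519424


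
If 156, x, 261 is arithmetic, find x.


AM = (156 + 261)/2 = 417/2 = 208.5

AM = 208.5


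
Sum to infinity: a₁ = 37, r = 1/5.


S∞ = a₁/(1-r) = 37/(1 - 1/5)
= 37/(4/5)
= 185/4

S∞ = 185/4


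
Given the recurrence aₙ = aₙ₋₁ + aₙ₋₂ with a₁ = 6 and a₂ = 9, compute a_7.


Computing iteratively: 6, 9, 15, 24, 39, 63, 102
a_7 = 102

a_7 = 102


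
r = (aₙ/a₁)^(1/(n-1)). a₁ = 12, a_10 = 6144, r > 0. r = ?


r^(n-1) = aₙ/a₁
r^9 = 6144/12 = 512
r = 512^(1/9)
= 2

r = 2


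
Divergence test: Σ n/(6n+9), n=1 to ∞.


lim(n→∞) n/(6n+9) = 1/6 = 1/6  (divide numerator and denominator by n)
lim aₙ = 1/6 ≠ 0 → series DIVERGES

Diverges (lim aₙ = 1/6 ≠ 0)


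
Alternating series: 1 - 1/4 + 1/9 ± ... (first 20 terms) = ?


S = 1 - 1/4 + 1/9 - 1/16 + 1/25 - 1/36 + 1/49 - 1/64 ± ...
= 0.8213
(Full series converges to +π²/12 ≈ +0.8225)

S_20 = 0.8213


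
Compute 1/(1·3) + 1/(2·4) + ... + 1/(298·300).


1/(k(k+2)) = (1/2)·(1/k - 1/(k+2)) (partial fractions)
Telescoping: Σ = (1/2)·(1 + 1/2 - 1/299 - 1/300) = 133951/179400

Sum = 133951/179400


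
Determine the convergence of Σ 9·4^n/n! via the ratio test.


aₙ = 9·4^n/n!
a_{n+1}/aₙ = 4^(n+1)/(n+1)! × n!/4^n  (constant 9 cancels)
= 4/(n+1)
L = lim(n→∞) 4/(n+1) = 0
L < 1 → series CONVERGES

Converges (ratio test: L = 0 < 1)


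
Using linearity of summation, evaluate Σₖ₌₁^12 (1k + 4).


Σ(1k+4) = 1·Σk + 4·n
= 1·78 + 4·12
= 78 + 48 = 126

Σ = 126


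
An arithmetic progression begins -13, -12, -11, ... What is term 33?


aₙ = a₁ + (n-1)d
= -13 + (33-1)×1
= -13 + 32
= 19

a_33 = 19


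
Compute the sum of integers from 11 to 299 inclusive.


Σₖ₌11^299 k = Σₖ₌₁^299 k − Σₖ₌₁^10 k
= 299·300/2 − 10·11/2
= 44850 − 55 = 44795

Σk = 44795


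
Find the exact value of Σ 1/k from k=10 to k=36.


Σₖ₌10^36 1/k = 1/10 + 1/11 + 1/12 + ... + 1/36
= 2523481985527/1875370816800
≈ 1.3456

Sum = 2523481985527/1875370816800 ≈ 1.3456


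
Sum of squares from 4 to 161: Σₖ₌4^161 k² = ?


Σₖ₌4^161 k² = Σₖ₌₁^161 k² − Σₖ₌₁^3 k²
= 161·162·323/6 − 3·4·7/6
= 1404081 − 14 = 1404067

Σk² = 1404067


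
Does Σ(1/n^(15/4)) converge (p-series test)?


p-series test: Σ c/n^p converges if p > 1, diverges if p ≤ 1 (constant c > 0 doesn't affect convergence).
p = 15/4
15/4 > 1 → CONVERGES

Converges (p = 15/4 > 1)


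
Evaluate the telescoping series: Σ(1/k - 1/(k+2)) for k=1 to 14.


Telescoping with gap 2: two head and two tail terms survive.
= (1 + 1/2) - (1/15 + 1/16)
= 3/2 - 1/15 - 1/16 = 329/240

Sum = 329/240


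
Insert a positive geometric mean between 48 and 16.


GM = √(48×16) = √768 = 27.7128

GM = 27.7128


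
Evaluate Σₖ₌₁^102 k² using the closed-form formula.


n = 102
n(n+1)(2n+1)/6 = 102×103×205/6
= 2153730/6 = 358955

Σk² = 358955


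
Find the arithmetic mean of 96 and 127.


AM = (96 + 127)/2 = 223/2 = 111.5

AM = 111.5


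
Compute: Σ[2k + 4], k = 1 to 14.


Σ(2k+4) = 2·Σk + 4·n
= 2·105 + 4·14
= 210 + 56 = 266

Σ = 266


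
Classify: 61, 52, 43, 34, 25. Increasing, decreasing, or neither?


Differences: -9, -9, -9, -9
All differences < 0 → strictly DECREASING

Monotonically decreasing


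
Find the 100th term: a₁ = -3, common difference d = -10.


aₙ = a₁ + (n-1)d
= -3 + (100-1)×-10
= -3 - 990
= -993

a_100 = -993


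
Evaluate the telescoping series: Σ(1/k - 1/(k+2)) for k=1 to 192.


Telescoping with gap 2: two head and two tail terms survive.
= (1 + 1/2) - (1/193 + 1/194)
= 3/2 - 1/193 - 1/194 = 27888/18721

Sum = 27888/18721


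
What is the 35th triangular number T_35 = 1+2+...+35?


n(n+1)/2 = 35×36/2 = 1260/2 = 630

Σk = 630


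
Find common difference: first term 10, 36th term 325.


d = (aₙ - a₁)/(n-1)
= (325 - 10)/(36-1)
= 315/35 = 9

d = 9


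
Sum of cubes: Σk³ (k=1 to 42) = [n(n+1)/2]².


n(n+1)/2 = 42×43/2 = 903
Σk³ = 903² = 815409

Σk³ = 815409


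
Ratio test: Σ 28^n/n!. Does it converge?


aₙ = 28^n/n!
a_{n+1}/aₙ = 28^(n+1)/(n+1)! × n!/28^n
= 28/(n+1)
L = lim(n→∞) 28/(n+1) = 0
L < 1 → series CONVERGES

Converges (ratio test: L = 0 < 1)


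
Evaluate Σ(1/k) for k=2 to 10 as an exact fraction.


Σₖ₌2^10 1/k = 1/2 + 1/3 + 1/4 + 1/5 + 1/6 + 1/7 + 1/8 + 1/9 + 1/10
= 4861/2520
≈ 1.929

Sum = 4861/2520 ≈ 1.929


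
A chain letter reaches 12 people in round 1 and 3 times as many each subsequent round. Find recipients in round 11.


aₙ = a₁·r^(n-1)
= 12×3^10
= 12×59049
= 708588

a_11 = 708588
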